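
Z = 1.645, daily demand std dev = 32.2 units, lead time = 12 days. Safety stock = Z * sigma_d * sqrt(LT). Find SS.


Formula: SS = z * sigma_d * sqrt(LT)
sqrt(LT) = sqrt(12) = 3.4641
SS = 1.645 * 32.2 * 3.4641
SS = 183.5 units

183.5 units


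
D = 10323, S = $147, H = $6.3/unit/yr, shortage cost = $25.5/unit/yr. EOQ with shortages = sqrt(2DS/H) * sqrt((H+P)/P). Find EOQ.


Formula: EOQ* = sqrt(2DS/H) * sqrt((H+P)/P)
Base EOQ = sqrt(2*10323*147/6.3) = 694.07 units
Correction = sqrt((6.3+25.5)/25.5) = 1.11672
EOQ* = 694.07 * 1.11672 = 775.1 units

775.1 units


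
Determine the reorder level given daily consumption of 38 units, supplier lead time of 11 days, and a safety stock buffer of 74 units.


Formula: ROP = (Daily Demand * Lead Time) + Safety Stock
Demand during lead time = 38 * 11 = 418 units
ROP = 418 + 74 = 492 units

492 units


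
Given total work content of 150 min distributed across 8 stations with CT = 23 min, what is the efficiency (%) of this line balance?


Formula: Efficiency = Sum of Task Times / (N_stations * CT) * 100
Total station capacity = 8 stations * 23 min = 184 min
Efficiency = 150 / 184 * 100 = 81.5%

81.5%


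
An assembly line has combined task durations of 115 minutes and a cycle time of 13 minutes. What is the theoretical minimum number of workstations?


Formula: N_min = ceil(Sum of Task Times / Cycle Time)
N_min = ceil(115 min / 13 min) = ceil(8.8462)
N_min = 9 stations

9


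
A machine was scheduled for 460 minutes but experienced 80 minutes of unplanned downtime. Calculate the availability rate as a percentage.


Formula: Availability = (Planned Time - Downtime) / Planned Time * 100
Uptime = 460 - 80 = 380 min
Availability = 380 / 460 * 100 = 82.6%

82.6%


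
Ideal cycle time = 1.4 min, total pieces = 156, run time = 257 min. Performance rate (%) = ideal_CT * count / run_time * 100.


Formula: Performance = (Ideal CT * Total Count) / Run Time * 100
Ideal output time = 1.4 * 156 = 218.4 min
Performance = 218.4 / 257 * 100 = 85.0%

85.0%


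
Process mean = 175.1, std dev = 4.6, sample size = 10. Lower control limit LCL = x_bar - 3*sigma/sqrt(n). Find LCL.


LCL = 175.1 - 3 * 4.6 / sqrt(10)

170.74


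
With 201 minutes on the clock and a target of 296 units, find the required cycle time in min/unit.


Formula: CT = Available Time / Number of Units
CT = 201 min / 296 units
CT = 0.68 min/unit

0.68 min/unit


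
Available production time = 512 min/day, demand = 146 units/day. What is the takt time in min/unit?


Formula: Takt Time = Available Production Time / Customer Demand
Takt = 512 min/day / 146 units/day
Takt = 3.51 min/unit

3.51 min/unit


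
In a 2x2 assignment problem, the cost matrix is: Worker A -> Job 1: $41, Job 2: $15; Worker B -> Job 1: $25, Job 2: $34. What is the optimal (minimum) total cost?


Option 1: A->1 + B->2 = $41 + $34 = $75
Option 2: A->2 + B->1 = $15 + $25 = $40
Min cost = min($75, $40) = $40

$40


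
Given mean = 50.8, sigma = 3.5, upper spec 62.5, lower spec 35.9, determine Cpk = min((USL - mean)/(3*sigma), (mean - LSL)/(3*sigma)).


Cpu = (62.5 - 50.8) / (3 * 3.5) = 1.11
Cpl = (50.8 - 35.9) / (3 * 3.5) = 1.42
Cpk = min(1.11, 1.42) = 1.11

1.11


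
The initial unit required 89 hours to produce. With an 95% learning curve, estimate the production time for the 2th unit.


Formula: T_n = T_1 * (learning_rate)^(log2(n)) where learning_rate = rate/100
Doublings = log2(2) = 1
T_n = 89 * 0.95^1
T_n = 89 * 0.95 = 84.6 hours

84.6 hours


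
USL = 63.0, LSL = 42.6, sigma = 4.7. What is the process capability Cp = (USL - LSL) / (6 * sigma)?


Cp = (63.0 - 42.6) / (6 * 4.7)

0.72


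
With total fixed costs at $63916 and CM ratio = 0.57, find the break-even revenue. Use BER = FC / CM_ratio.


Formula: BER = Fixed Costs / Contribution Margin Ratio
BER = $63916 / 0.57
BER = $112133.33 (to the nearest cent)

$112133.33


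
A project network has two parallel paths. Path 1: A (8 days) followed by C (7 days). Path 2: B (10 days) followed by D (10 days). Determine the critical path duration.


Path 1 = 8 + 7 = 15 days
Path 2 = 10 + 10 = 20 days
Duration = max(15, 20) = 20 days

20 days


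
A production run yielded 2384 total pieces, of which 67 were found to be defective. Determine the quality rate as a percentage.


Formula: Quality Rate = Good Pieces / Total Pieces * 100
Good pieces = 2384 - 67 = 2317
QR = 2317 / 2384 * 100 = 97.2%

97.2%


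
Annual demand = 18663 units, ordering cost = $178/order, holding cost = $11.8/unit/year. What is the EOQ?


Formula: EOQ = sqrt(2 * D * S / H)
Numerator: 2 * 18663 * 178 = 6644028
2DS/H = 6644028 / 11.8 = 563053.2
EOQ = sqrt(563053.2) = 750.4 units

750.4 units


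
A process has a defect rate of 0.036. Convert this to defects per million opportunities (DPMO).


DPMO = defect_rate * 1000000 = 0.036 * 1000000

36000


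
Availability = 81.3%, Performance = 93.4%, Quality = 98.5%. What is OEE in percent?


Formula: OEE = Availability * Performance * Quality / 10000
A * P = 81.3% * 93.4% / 100 = 75.93%
OEE = 75.93% * 98.5% / 100 = 74.8%

74.8%


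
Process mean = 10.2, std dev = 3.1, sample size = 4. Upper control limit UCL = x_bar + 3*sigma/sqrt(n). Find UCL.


UCL = 10.2 + 3 * 3.1 / sqrt(4)

14.85


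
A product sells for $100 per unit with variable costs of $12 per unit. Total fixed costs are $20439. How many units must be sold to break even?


Formula: BEQ = Fixed Costs / (Price - Variable Cost)
Contribution margin = $100 - $12 = $88/unit
BEQ = ceil($20439 / $88/unit) = ceil(232.26) = 233 units

233 units


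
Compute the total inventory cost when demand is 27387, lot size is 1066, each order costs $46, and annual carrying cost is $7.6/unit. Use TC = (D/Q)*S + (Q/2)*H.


TC = 27387/1066 * 46 + 1066/2 * 7.6

$5232.60


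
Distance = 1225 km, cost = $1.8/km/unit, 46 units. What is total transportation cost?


TC = dist * cost * units = 1225 * 1.8 * 46 = $101430.00

$101430.00


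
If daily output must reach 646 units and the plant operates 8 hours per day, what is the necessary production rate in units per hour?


Formula: Production Rate = Daily Demand / Available Hours
Rate = 646 units/day / 8 hours/day
Rate = 80.8 units/hour

80.8 units/hour


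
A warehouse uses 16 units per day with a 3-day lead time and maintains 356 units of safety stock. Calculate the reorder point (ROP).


Formula: ROP = (Daily Demand * Lead Time) + Safety Stock
Demand during lead time = 16 * 3 = 48 units
ROP = 48 + 356 = 404 units

404 units


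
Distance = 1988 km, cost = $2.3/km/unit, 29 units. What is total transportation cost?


TC = dist * cost * units = 1988 * 2.3 * 29 = $132599.60

$132599.60


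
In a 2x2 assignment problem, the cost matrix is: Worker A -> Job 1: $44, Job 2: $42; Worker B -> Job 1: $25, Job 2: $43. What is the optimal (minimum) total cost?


Option 1: A->1 + B->2 = $44 + $43 = $87
Option 2: A->2 + B->1 = $42 + $25 = $67
Min cost = min($87, $67) = $67

$67


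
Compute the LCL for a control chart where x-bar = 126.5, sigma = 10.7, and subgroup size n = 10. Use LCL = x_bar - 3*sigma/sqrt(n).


LCL = 126.5 - 3 * 10.7 / sqrt(10)

116.35


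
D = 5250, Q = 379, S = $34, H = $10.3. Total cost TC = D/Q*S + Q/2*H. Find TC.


TC = 5250/379 * 34 + 379/2 * 10.3

$2422.83


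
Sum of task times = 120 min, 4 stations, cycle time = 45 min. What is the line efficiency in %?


Formula: Efficiency = Sum of Task Times / (N_stations * CT) * 100
Total station capacity = 4 stations * 45 min = 180 min
Efficiency = 120 / 180 * 100 = 66.7%

66.7%


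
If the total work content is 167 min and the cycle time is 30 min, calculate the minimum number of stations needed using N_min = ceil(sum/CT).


Formula: N_min = ceil(Sum of Task Times / Cycle Time)
N_min = ceil(167 min / 30 min) = ceil(5.5667)
N_min = 6 stations

6


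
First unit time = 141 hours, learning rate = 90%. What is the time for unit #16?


Formula: T_n = T_1 * (learning_rate)^(log2(n)) where learning_rate = rate/100
Doublings = log2(16) = 4
T_n = 141 * 0.9^4
T_n = 141 * 0.6561 = 92.5 hours

92.5 hours


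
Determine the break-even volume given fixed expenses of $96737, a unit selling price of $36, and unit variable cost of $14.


Formula: BEQ = Fixed Costs / (Price - Variable Cost)
Contribution margin = $36 - $14 = $22/unit
BEQ = ceil($96737 / $22/unit) = ceil(4397.14) = 4398 units

4398 units


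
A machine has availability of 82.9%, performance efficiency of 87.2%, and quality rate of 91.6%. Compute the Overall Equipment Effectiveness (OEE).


Formula: OEE = Availability * Performance * Quality / 10000
A * P = 82.9% * 87.2% / 100 = 72.29%
OEE = 72.29% * 91.6% / 100 = 66.2%

66.2%


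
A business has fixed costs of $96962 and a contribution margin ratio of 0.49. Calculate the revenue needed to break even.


Formula: BER = Fixed Costs / Contribution Margin Ratio
BER = $96962 / 0.49
BER = $197881.63 (to the nearest cent)

$197881.63


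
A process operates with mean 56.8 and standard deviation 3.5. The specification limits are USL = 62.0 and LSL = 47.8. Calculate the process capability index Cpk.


Cpu = (62.0 - 56.8) / (3 * 3.5) = 0.5
Cpl = (56.8 - 47.8) / (3 * 3.5) = 0.86
Cpk = min(0.5, 0.86) = 0.5

0.5


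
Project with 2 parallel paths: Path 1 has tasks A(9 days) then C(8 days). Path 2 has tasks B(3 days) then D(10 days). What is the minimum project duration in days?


Path 1 = 9 + 8 = 17 days
Path 2 = 3 + 10 = 13 days
Duration = max(17, 13) = 17 days

17 days


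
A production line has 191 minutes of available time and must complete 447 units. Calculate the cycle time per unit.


Formula: CT = Available Time / Number of Units
CT = 191 min / 447 units
CT = 0.43 min/unit

0.43 min/unit


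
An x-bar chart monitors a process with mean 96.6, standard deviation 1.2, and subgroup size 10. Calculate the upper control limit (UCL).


UCL = 96.6 + 3 * 1.2 / sqrt(10)

97.74


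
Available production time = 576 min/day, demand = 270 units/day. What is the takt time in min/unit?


Formula: Takt Time = Available Production Time / Customer Demand
Takt = 576 min/day / 270 units/day
Takt = 2.13 min/unit

2.13 min/unit


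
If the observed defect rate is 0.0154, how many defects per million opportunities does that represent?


DPMO = defect_rate * 1000000 = 0.0154 * 1000000

15400


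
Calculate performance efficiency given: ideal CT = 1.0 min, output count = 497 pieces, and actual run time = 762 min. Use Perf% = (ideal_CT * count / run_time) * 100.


Formula: Performance = (Ideal CT * Total Count) / Run Time * 100
Ideal output time = 1.0 * 497 = 497.0 min
Performance = 497.0 / 762 * 100 = 65.2%

65.2%


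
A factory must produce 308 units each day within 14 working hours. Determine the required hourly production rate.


Formula: Production Rate = Daily Demand / Available Hours
Rate = 308 units/day / 14 hours/day
Rate = 22.0 units/hour

22.0 units/hour


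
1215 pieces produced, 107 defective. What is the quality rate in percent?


Formula: Quality Rate = Good Pieces / Total Pieces * 100
Good pieces = 1215 - 107 = 1108
QR = 1108 / 1215 * 100 = 91.2%

91.2%


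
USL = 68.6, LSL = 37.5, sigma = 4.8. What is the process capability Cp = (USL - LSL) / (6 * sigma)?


Cp = (68.6 - 37.5) / (6 * 4.8)

1.08


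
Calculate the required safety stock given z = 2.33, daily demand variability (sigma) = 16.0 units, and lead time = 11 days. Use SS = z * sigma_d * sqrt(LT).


Formula: SS = z * sigma_d * sqrt(LT)
sqrt(LT) = sqrt(11) = 3.3166
SS = 2.33 * 16.0 * 3.3166
SS = 123.6 units

123.6 units


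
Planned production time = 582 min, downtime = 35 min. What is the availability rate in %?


Formula: Availability = (Planned Time - Downtime) / Planned Time * 100
Uptime = 582 - 35 = 547 min
Availability = 547 / 582 * 100 = 94.0%

94.0%


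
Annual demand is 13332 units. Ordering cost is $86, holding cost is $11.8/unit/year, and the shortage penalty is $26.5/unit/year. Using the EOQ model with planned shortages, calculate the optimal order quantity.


Formula: EOQ* = sqrt(2DS/H) * sqrt((H+P)/P)
Base EOQ = sqrt(2*13332*86/11.8) = 440.83 units
Correction = sqrt((11.8+26.5)/26.5) = 1.2022
EOQ* = 440.83 * 1.2022 = 530.0 units

530.0 units


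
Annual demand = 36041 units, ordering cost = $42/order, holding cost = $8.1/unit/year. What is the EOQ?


Formula: EOQ = sqrt(2 * D * S / H)
Numerator: 2 * 36041 * 42 = 3027444
2DS/H = 3027444 / 8.1 = 373758.5
EOQ = sqrt(373758.5) = 611.4 units

611.4 units


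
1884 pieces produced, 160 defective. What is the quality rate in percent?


Formula: Quality Rate = Good Pieces / Total Pieces * 100
Good pieces = 1884 - 160 = 1724
QR = 1724 / 1884 * 100 = 91.5%

91.5%


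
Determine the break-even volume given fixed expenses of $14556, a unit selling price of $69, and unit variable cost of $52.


Formula: BEQ = Fixed Costs / (Price - Variable Cost)
Contribution margin = $69 - $52 = $17/unit
BEQ = ceil($14556 / $17/unit) = ceil(856.24) = 857 units

857 units


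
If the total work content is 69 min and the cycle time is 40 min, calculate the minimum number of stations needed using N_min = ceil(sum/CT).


Formula: N_min = ceil(Sum of Task Times / Cycle Time)
N_min = ceil(69 min / 40 min) = ceil(1.725)
N_min = 2 stations

2


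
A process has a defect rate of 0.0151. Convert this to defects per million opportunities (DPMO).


DPMO = defect_rate * 1000000 = 0.0151 * 1000000

15100


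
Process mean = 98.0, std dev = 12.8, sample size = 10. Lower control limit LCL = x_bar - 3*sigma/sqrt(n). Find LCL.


LCL = 98.0 - 3 * 12.8 / sqrt(10)

85.86


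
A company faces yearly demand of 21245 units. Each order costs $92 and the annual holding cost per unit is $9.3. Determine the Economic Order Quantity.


Formula: EOQ = sqrt(2 * D * S / H)
Numerator: 2 * 21245 * 92 = 3909080
2DS/H = 3909080 / 9.3 = 420331.2
EOQ = sqrt(420331.2) = 648.3 units

648.3 units


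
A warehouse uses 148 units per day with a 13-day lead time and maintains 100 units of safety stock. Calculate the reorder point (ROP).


Formula: ROP = (Daily Demand * Lead Time) + Safety Stock
Demand during lead time = 148 * 13 = 1924 units
ROP = 1924 + 100 = 2024 units

2024 units


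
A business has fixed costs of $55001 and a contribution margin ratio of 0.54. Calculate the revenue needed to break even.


Formula: BER = Fixed Costs / Contribution Margin Ratio
BER = $55001 / 0.54
BER = $101853.70 (to the nearest cent)

$101853.70


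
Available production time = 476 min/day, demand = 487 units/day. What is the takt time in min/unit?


Formula: Takt Time = Available Production Time / Customer Demand
Takt = 476 min/day / 487 units/day
Takt = 0.98 min/unit

0.98 min/unit


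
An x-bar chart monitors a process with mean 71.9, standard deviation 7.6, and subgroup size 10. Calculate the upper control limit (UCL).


UCL = 71.9 + 3 * 7.6 / sqrt(10)

79.11


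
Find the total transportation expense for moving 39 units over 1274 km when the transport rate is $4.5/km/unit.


TC = dist * cost * units = 1274 * 4.5 * 39 = $223587.00

$223587.00


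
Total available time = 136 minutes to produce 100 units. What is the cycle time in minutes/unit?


Formula: CT = Available Time / Number of Units
CT = 136 min / 100 units
CT = 1.36 min/unit

1.36 min/unit


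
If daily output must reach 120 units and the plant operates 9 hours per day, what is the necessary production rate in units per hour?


Formula: Production Rate = Daily Demand / Available Hours
Rate = 120 units/day / 9 hours/day
Rate = 13.3 units/hour

13.3 units/hour


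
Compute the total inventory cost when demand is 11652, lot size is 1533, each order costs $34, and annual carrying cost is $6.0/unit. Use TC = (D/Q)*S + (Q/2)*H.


TC = 11652/1533 * 34 + 1533/2 * 6.0

$4857.43


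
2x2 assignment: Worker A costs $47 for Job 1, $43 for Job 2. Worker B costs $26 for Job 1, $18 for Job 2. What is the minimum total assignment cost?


Option 1: A->1 + B->2 = $47 + $18 = $65
Option 2: A->2 + B->1 = $43 + $26 = $69
Min cost = min($65, $69) = $65

$65


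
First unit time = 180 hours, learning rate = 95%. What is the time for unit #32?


Formula: T_n = T_1 * (learning_rate)^(log2(n)) where learning_rate = rate/100
Doublings = log2(32) = 5
T_n = 180 * 0.95^5
T_n = 180 * 0.7738 = 139.3 hours

139.3 hours


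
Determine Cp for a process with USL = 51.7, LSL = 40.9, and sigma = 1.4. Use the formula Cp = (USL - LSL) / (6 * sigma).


Cp = (51.7 - 40.9) / (6 * 1.4)

1.29


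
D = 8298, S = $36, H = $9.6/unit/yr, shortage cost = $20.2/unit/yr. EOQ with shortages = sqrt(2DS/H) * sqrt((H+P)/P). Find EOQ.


Formula: EOQ* = sqrt(2DS/H) * sqrt((H+P)/P)
Base EOQ = sqrt(2*8298*36/9.6) = 249.47 units
Correction = sqrt((9.6+20.2)/20.2) = 1.2146
EOQ* = 249.47 * 1.2146 = 303.0 units

303.0 units


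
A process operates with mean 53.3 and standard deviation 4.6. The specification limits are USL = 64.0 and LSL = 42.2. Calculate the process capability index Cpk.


Cpu = (64.0 - 53.3) / (3 * 4.6) = 0.78
Cpl = (53.3 - 42.2) / (3 * 4.6) = 0.8
Cpk = min(0.78, 0.8) = 0.78

0.78


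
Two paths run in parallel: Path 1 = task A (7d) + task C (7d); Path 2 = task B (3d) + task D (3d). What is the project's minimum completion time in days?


Path 1 = 7 + 7 = 14 days
Path 2 = 3 + 3 = 6 days
Duration = max(14, 6) = 14 days

14 days


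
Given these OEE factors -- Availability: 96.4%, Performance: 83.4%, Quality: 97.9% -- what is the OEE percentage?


Formula: OEE = Availability * Performance * Quality / 10000
A * P = 96.4% * 83.4% / 100 = 80.4%
OEE = 80.4% * 97.9% / 100 = 78.7%

78.7%


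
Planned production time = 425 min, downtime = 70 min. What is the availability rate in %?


Formula: Availability = (Planned Time - Downtime) / Planned Time * 100
Uptime = 425 - 70 = 355 min
Availability = 355 / 425 * 100 = 83.5%

83.5%


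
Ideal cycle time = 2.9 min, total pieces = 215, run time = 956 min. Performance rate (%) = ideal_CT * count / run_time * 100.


Formula: Performance = (Ideal CT * Total Count) / Run Time * 100
Ideal output time = 2.9 * 215 = 623.5 min
Performance = 623.5 / 956 * 100 = 65.2%

65.2%


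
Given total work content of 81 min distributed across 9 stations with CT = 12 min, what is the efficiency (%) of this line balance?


Formula: Efficiency = Sum of Task Times / (N_stations * CT) * 100
Total station capacity = 9 stations * 12 min = 108 min
Efficiency = 81 / 108 * 100 = 75.0%

75.0%


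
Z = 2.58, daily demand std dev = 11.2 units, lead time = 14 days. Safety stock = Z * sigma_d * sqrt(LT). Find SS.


Formula: SS = z * sigma_d * sqrt(LT)
sqrt(LT) = sqrt(14) = 3.7417
SS = 2.58 * 11.2 * 3.7417
SS = 108.1 units

108.1 units


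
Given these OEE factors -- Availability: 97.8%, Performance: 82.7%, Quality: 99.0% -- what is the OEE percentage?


Formula: OEE = Availability * Performance * Quality / 10000
A * P = 97.8% * 82.7% / 100 = 80.88%
OEE = 80.88% * 99.0% / 100 = 80.1%

80.1%


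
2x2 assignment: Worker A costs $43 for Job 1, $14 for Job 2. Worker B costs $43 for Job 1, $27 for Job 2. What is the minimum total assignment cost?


Option 1: A->1 + B->2 = $43 + $27 = $70
Option 2: A->2 + B->1 = $14 + $43 = $57
Min cost = min($70, $57) = $57

$57


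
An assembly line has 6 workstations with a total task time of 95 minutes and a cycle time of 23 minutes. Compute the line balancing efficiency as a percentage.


Formula: Efficiency = Sum of Task Times / (N_stations * CT) * 100
Total station capacity = 6 stations * 23 min = 138 min
Efficiency = 95 / 138 * 100 = 68.8%

68.8%


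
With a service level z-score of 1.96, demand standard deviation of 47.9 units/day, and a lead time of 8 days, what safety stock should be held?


Formula: SS = z * sigma_d * sqrt(LT)
sqrt(LT) = sqrt(8) = 2.8284
SS = 1.96 * 47.9 * 2.8284
SS = 265.5 units

265.5 units


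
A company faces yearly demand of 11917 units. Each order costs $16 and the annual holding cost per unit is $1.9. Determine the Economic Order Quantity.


Formula: EOQ = sqrt(2 * D * S / H)
Numerator: 2 * 11917 * 16 = 381344
2DS/H = 381344 / 1.9 = 200707.4
EOQ = sqrt(200707.4) = 448.0 units

448.0 units


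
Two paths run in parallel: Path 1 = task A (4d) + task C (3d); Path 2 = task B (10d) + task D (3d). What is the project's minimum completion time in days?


Path 1 = 4 + 3 = 7 days
Path 2 = 10 + 3 = 13 days
Duration = max(7, 13) = 13 days

13 days


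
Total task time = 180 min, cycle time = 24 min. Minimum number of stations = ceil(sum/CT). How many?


Formula: N_min = ceil(Sum of Task Times / Cycle Time)
N_min = ceil(180 min / 24 min) = ceil(7.5)
N_min = 8 stations

8


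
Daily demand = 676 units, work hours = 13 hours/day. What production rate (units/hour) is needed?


Formula: Production Rate = Daily Demand / Available Hours
Rate = 676 units/day / 13 hours/day
Rate = 52.0 units/hour

52.0 units/hour


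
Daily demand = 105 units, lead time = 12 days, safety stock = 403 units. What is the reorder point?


Formula: ROP = (Daily Demand * Lead Time) + Safety Stock
Demand during lead time = 105 * 12 = 1260 units
ROP = 1260 + 403 = 1663 units

1663 units


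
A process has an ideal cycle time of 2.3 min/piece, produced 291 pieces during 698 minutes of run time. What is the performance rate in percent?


Formula: Performance = (Ideal CT * Total Count) / Run Time * 100
Ideal output time = 2.3 * 291 = 669.3 min
Performance = 669.3 / 698 * 100 = 95.9%

95.9%


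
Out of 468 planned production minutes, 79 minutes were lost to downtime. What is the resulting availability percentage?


Formula: Availability = (Planned Time - Downtime) / Planned Time * 100
Uptime = 468 - 79 = 389 min
Availability = 389 / 468 * 100 = 83.1%

83.1%


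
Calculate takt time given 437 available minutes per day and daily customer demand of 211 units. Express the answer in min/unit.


Formula: Takt Time = Available Production Time / Customer Demand
Takt = 437 min/day / 211 units/day
Takt = 2.07 min/unit

2.07 min/unit


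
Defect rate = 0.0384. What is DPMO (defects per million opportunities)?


DPMO = defect_rate * 1000000 = 0.0384 * 1000000

38400


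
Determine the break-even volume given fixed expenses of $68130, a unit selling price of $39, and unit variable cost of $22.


Formula: BEQ = Fixed Costs / (Price - Variable Cost)
Contribution margin = $39 - $22 = $17/unit
BEQ = ceil($68130 / $17/unit) = ceil(4007.65) = 4008 units

4008 units


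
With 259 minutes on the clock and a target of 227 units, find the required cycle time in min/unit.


Formula: CT = Available Time / Number of Units
CT = 259 min / 227 units
CT = 1.14 min/unit

1.14 min/unit


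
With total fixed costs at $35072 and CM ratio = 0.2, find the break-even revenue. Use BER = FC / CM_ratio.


Formula: BER = Fixed Costs / Contribution Margin Ratio
BER = $35072 / 0.2
BER = $175360.00 (to the nearest cent)

$175360.00


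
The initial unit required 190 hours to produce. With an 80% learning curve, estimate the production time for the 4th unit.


Formula: T_n = T_1 * (learning_rate)^(log2(n)) where learning_rate = rate/100
Doublings = log2(4) = 2
T_n = 190 * 0.8^2
T_n = 190 * 0.64 = 121.6 hours

121.6 hours


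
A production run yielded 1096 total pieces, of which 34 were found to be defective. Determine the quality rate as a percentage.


Formula: Quality Rate = Good Pieces / Total Pieces * 100
Good pieces = 1096 - 34 = 1062
QR = 1062 / 1096 * 100 = 96.9%

96.9%


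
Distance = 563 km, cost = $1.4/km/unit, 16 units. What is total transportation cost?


TC = dist * cost * units = 563 * 1.4 * 16 = $12611.20

$12611.20


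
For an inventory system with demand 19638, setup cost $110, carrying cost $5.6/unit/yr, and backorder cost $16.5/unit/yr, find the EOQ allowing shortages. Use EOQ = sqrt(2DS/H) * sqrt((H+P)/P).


Formula: EOQ* = sqrt(2DS/H) * sqrt((H+P)/P)
Base EOQ = sqrt(2*19638*110/5.6) = 878.35 units
Correction = sqrt((5.6+16.5)/16.5) = 1.15732
EOQ* = 878.35 * 1.15732 = 1016.5 units

1016.5 units


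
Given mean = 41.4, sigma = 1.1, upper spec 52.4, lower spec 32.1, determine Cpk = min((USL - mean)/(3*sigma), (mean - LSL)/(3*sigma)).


Cpu = (52.4 - 41.4) / (3 * 1.1) = 3.33
Cpl = (41.4 - 32.1) / (3 * 1.1) = 2.82
Cpk = min(3.33, 2.82) = 2.82

2.82


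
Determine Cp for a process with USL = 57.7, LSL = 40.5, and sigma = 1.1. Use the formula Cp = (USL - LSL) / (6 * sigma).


Cp = (57.7 - 40.5) / (6 * 1.1)

2.61


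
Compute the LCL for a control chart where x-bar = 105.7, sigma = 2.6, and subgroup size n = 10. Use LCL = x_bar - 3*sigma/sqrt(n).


LCL = 105.7 - 3 * 2.6 / sqrt(10)

103.23


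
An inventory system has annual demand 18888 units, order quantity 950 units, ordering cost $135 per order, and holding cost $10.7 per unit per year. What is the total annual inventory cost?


TC = 18888/950 * 135 + 950/2 * 10.7

$7766.58


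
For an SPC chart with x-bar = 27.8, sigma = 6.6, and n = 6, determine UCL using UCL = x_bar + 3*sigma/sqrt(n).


UCL = 27.8 + 3 * 6.6 / sqrt(6)

35.88


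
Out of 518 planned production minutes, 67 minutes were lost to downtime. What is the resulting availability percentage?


Formula: Availability = (Planned Time - Downtime) / Planned Time * 100
Uptime = 518 - 67 = 451 min
Availability = 451 / 518 * 100 = 87.1%

87.1%


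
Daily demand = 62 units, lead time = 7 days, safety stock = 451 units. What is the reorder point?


Formula: ROP = (Daily Demand * Lead Time) + Safety Stock
Demand during lead time = 62 * 7 = 434 units
ROP = 434 + 451 = 885 units

885 units


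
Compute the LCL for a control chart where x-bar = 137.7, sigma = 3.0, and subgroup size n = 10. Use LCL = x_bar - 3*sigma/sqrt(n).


LCL = 137.7 - 3 * 3.0 / sqrt(10)

134.85


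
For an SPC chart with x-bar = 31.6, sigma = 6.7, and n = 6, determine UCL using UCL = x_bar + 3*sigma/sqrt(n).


UCL = 31.6 + 3 * 6.7 / sqrt(6)

39.81


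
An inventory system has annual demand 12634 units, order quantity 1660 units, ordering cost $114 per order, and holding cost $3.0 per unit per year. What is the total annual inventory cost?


TC = 12634/1660 * 114 + 1660/2 * 3.0

$3357.64


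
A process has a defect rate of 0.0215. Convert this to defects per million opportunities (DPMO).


DPMO = defect_rate * 1000000 = 0.0215 * 1000000

21500


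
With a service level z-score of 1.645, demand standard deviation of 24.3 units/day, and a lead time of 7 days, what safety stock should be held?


Formula: SS = z * sigma_d * sqrt(LT)
sqrt(LT) = sqrt(7) = 2.6458
SS = 1.645 * 24.3 * 2.6458
SS = 105.8 units

105.8 units


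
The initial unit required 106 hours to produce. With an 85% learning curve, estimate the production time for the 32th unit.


Formula: T_n = T_1 * (learning_rate)^(log2(n)) where learning_rate = rate/100
Doublings = log2(32) = 5
T_n = 106 * 0.85^5
T_n = 106 * 0.4437 = 47.0 hours

47.0 hours


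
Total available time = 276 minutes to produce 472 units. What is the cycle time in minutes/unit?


Formula: CT = Available Time / Number of Units
CT = 276 min / 472 units
CT = 0.58 min/unit

0.58 min/unit


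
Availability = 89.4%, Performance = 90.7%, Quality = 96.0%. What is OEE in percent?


Formula: OEE = Availability * Performance * Quality / 10000
A * P = 89.4% * 90.7% / 100 = 81.09%
OEE = 81.09% * 96.0% / 100 = 77.8%

77.8%


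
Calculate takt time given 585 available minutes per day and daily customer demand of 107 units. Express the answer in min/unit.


Formula: Takt Time = Available Production Time / Customer Demand
Takt = 585 min/day / 107 units/day
Takt = 5.47 min/unit

5.47 min/unit


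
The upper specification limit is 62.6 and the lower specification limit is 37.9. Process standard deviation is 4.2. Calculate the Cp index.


Cp = (62.6 - 37.9) / (6 * 4.2)

0.98


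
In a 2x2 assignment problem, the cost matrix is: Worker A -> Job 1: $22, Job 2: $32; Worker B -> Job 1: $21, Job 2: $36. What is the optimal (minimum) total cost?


Option 1: A->1 + B->2 = $22 + $36 = $58
Option 2: A->2 + B->1 = $32 + $21 = $53
Min cost = min($58, $53) = $53

$53


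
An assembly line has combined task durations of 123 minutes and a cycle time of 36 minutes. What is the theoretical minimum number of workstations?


Formula: N_min = ceil(Sum of Task Times / Cycle Time)
N_min = ceil(123 min / 36 min) = ceil(3.4167)
N_min = 4 stations

4


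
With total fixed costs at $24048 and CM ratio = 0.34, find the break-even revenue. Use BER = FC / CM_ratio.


Formula: BER = Fixed Costs / Contribution Margin Ratio
BER = $24048 / 0.34
BER = $70729.41 (to the nearest cent)

$70729.41


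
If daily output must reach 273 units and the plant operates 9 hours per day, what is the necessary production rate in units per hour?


Formula: Production Rate = Daily Demand / Available Hours
Rate = 273 units/day / 9 hours/day
Rate = 30.3 units/hour

30.3 units/hour


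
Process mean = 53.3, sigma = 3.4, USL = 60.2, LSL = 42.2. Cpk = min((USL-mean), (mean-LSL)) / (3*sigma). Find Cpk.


Cpu = (60.2 - 53.3) / (3 * 3.4) = 0.68
Cpl = (53.3 - 42.2) / (3 * 3.4) = 1.09
Cpk = min(0.68, 1.09) = 0.68

0.68


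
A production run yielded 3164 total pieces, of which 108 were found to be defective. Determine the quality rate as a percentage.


Formula: Quality Rate = Good Pieces / Total Pieces * 100
Good pieces = 3164 - 108 = 3056
QR = 3056 / 3164 * 100 = 96.6%

96.6%


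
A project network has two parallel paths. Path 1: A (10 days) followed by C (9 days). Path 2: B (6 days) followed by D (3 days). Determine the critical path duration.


Path 1 = 10 + 9 = 19 days
Path 2 = 6 + 3 = 9 days
Duration = max(19, 9) = 19 days

19 days


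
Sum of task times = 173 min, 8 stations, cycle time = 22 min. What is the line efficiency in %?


Formula: Efficiency = Sum of Task Times / (N_stations * CT) * 100
Total station capacity = 8 stations * 22 min = 176 min
Efficiency = 173 / 176 * 100 = 98.3%

98.3%


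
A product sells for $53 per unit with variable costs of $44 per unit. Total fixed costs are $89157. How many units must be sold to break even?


Formula: BEQ = Fixed Costs / (Price - Variable Cost)
Contribution margin = $53 - $44 = $9/unit
BEQ = ceil($89157 / $9/unit) = ceil(9906.33) = 9907 units

9907 units


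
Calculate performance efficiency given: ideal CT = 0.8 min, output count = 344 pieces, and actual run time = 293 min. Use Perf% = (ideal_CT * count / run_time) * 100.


Formula: Performance = (Ideal CT * Total Count) / Run Time * 100
Ideal output time = 0.8 * 344 = 275.2 min
Performance = 275.2 / 293 * 100 = 93.9%

93.9%


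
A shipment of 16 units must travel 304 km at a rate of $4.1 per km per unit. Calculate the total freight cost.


TC = dist * cost * units = 304 * 4.1 * 16 = $19942.40

$19942.40


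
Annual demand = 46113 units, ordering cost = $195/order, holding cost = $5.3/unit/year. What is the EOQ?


Formula: EOQ = sqrt(2 * D * S / H)
Numerator: 2 * 46113 * 195 = 17984070
2DS/H = 17984070 / 5.3 = 3393220.8
EOQ = sqrt(3393220.8) = 1842.1 units

1842.1 units


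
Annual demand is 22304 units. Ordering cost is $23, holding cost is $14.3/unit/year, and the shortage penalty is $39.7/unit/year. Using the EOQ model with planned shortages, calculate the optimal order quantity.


Formula: EOQ* = sqrt(2DS/H) * sqrt((H+P)/P)
Base EOQ = sqrt(2*22304*23/14.3) = 267.86 units
Correction = sqrt((14.3+39.7)/39.7) = 1.16628
EOQ* = 267.86 * 1.16628 = 312.4 units

312.4 units


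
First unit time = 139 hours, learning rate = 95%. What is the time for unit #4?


Formula: T_n = T_1 * (learning_rate)^(log2(n)) where learning_rate = rate/100
Doublings = log2(4) = 2
T_n = 139 * 0.95^2
T_n = 139 * 0.9025 = 125.4 hours

125.4 hours


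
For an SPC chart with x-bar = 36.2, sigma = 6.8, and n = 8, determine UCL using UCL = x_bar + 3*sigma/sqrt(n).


UCL = 36.2 + 3 * 6.8 / sqrt(8)

43.41


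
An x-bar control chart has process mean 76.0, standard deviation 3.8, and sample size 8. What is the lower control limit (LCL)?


LCL = 76.0 - 3 * 3.8 / sqrt(8)

71.97


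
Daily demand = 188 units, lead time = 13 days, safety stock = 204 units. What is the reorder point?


Formula: ROP = (Daily Demand * Lead Time) + Safety Stock
Demand during lead time = 188 * 13 = 2444 units
ROP = 2444 + 204 = 2648 units

2648 units


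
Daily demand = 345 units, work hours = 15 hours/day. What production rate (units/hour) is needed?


Formula: Production Rate = Daily Demand / Available Hours
Rate = 345 units/day / 15 hours/day
Rate = 23.0 units/hour

23.0 units/hour


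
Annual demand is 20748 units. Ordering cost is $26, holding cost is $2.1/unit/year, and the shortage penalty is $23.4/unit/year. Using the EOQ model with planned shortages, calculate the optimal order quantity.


Formula: EOQ* = sqrt(2DS/H) * sqrt((H+P)/P)
Base EOQ = sqrt(2*20748*26/2.1) = 716.77 units
Correction = sqrt((2.1+23.4)/23.4) = 1.04391
EOQ* = 716.77 * 1.04391 = 748.2 units

748.2 units


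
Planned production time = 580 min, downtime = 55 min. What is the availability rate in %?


Formula: Availability = (Planned Time - Downtime) / Planned Time * 100
Uptime = 580 - 55 = 525 min
Availability = 525 / 580 * 100 = 90.5%

90.5%


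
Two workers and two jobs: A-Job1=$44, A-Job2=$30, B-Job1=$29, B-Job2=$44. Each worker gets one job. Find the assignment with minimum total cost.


Option 1: A->1 + B->2 = $44 + $44 = $88
Option 2: A->2 + B->1 = $30 + $29 = $59
Min cost = min($88, $59) = $59

$59


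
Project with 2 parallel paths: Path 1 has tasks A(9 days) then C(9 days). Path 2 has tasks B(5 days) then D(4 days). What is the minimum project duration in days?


Path 1 = 9 + 9 = 18 days
Path 2 = 5 + 4 = 9 days
Duration = max(18, 9) = 18 days

18 days


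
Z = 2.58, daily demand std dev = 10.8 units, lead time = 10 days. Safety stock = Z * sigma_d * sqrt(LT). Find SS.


Formula: SS = z * sigma_d * sqrt(LT)
sqrt(LT) = sqrt(10) = 3.1623
SS = 2.58 * 10.8 * 3.1623
SS = 88.1 units

88.1 units


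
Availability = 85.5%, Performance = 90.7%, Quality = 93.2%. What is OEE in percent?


Formula: OEE = Availability * Performance * Quality / 10000
A * P = 85.5% * 90.7% / 100 = 77.55%
OEE = 77.55% * 93.2% / 100 = 72.3%

72.3%


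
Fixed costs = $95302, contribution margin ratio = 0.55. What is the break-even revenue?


Formula: BER = Fixed Costs / Contribution Margin Ratio
BER = $95302 / 0.55
BER = $173276.36 (to the nearest cent)

$173276.36


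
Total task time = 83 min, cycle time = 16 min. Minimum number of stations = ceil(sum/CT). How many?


Formula: N_min = ceil(Sum of Task Times / Cycle Time)
N_min = ceil(83 min / 16 min) = ceil(5.1875)
N_min = 6 stations

6


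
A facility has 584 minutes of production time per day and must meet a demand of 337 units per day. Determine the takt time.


Formula: Takt Time = Available Production Time / Customer Demand
Takt = 584 min/day / 337 units/day
Takt = 1.73 min/unit

1.73 min/unit


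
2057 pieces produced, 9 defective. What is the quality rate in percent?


Formula: Quality Rate = Good Pieces / Total Pieces * 100
Good pieces = 2057 - 9 = 2048
QR = 2048 / 2057 * 100 = 99.6%

99.6%


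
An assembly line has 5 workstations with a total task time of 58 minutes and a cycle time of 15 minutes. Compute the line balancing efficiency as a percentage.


Formula: Efficiency = Sum of Task Times / (N_stations * CT) * 100
Total station capacity = 5 stations * 15 min = 75 min
Efficiency = 58 / 75 * 100 = 77.3%

77.3%


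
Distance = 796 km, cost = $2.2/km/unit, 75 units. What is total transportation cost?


TC = dist * cost * units = 796 * 2.2 * 75 = $131340.00

$131340.00


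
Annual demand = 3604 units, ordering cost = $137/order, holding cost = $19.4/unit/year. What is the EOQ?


Formula: EOQ = sqrt(2 * D * S / H)
Numerator: 2 * 3604 * 137 = 987496
2DS/H = 987496 / 19.4 = 50901.9
EOQ = sqrt(50901.9) = 225.6 units

225.6 units


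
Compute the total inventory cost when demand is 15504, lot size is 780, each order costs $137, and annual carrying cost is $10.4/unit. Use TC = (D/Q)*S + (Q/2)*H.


TC = 15504/780 * 137 + 780/2 * 10.4

$6779.14


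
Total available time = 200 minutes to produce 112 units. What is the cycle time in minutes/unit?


Formula: CT = Available Time / Number of Units
CT = 200 min / 112 units
CT = 1.79 min/unit

1.79 min/unit


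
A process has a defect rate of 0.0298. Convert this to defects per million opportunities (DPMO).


DPMO = defect_rate * 1000000 = 0.0298 * 1000000

29800


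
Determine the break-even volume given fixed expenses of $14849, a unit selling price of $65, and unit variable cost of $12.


Formula: BEQ = Fixed Costs / (Price - Variable Cost)
Contribution margin = $65 - $12 = $53/unit
BEQ = ceil($14849 / $53/unit) = ceil(280.17) = 281 units

281 units


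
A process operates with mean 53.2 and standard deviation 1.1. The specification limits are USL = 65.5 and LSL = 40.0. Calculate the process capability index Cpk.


Cpu = (65.5 - 53.2) / (3 * 1.1) = 3.73
Cpl = (53.2 - 40.0) / (3 * 1.1) = 4.0
Cpk = min(3.73, 4.0) = 3.73

3.73


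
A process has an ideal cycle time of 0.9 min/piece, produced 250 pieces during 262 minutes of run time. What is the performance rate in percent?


Formula: Performance = (Ideal CT * Total Count) / Run Time * 100
Ideal output time = 0.9 * 250 = 225.0 min
Performance = 225.0 / 262 * 100 = 85.9%

85.9%


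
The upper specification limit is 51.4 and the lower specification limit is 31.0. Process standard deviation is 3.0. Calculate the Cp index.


Cp = (51.4 - 31.0) / (6 * 3.0)

1.13


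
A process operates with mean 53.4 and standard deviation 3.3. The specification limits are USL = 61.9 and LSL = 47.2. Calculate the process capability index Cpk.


Cpu = (61.9 - 53.4) / (3 * 3.3) = 0.86
Cpl = (53.4 - 47.2) / (3 * 3.3) = 0.63
Cpk = min(0.86, 0.63) = 0.63

0.63


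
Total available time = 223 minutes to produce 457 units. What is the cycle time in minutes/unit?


Formula: CT = Available Time / Number of Units
CT = 223 min / 457 units
CT = 0.49 min/unit

0.49 min/unit


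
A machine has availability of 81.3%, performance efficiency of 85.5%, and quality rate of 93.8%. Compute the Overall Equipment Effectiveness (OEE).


Formula: OEE = Availability * Performance * Quality / 10000
A * P = 81.3% * 85.5% / 100 = 69.51%
OEE = 69.51% * 93.8% / 100 = 65.2%

65.2%


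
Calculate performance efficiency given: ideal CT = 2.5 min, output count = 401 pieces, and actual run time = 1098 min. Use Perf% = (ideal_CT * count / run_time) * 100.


Formula: Performance = (Ideal CT * Total Count) / Run Time * 100
Ideal output time = 2.5 * 401 = 1002.5 min
Performance = 1002.5 / 1098 * 100 = 91.3%

91.3%


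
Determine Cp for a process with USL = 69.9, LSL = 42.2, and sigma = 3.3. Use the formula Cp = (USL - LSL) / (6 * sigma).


Cp = (69.9 - 42.2) / (6 * 3.3)

1.4


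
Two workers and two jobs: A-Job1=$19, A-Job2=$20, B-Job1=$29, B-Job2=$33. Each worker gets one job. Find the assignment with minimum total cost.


Option 1: A->1 + B->2 = $19 + $33 = $52
Option 2: A->2 + B->1 = $20 + $29 = $49
Min cost = min($52, $49) = $49

$49


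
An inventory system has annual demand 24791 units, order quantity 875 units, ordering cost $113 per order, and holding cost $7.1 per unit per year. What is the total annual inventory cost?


TC = 24791/875 * 113 + 875/2 * 7.1

$6307.83


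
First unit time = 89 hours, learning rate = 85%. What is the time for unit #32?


Formula: T_n = T_1 * (learning_rate)^(log2(n)) where learning_rate = rate/100
Doublings = log2(32) = 5
T_n = 89 * 0.85^5
T_n = 89 * 0.4437 = 39.5 hours

39.5 hours
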